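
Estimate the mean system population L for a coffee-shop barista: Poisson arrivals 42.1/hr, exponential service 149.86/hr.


ρ = λ/μ = 42.1/149.86 = 0.2809
L = ρ/(1−ρ) = 0.2809/(1 − 0.2809) = 0.2809/0.7191 = 0.3907

Final: 0.3907


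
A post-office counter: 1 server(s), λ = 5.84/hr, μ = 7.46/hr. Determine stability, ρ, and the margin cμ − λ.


Total capacity cμ = 1·7.46 = 7.46/hr
ρ = λ/(cμ) = 5.84/7.46 = 0.7828
Stable ⇔ ρ < 1: YES
Spare capacity = cμ − λ = 7.46 − 5.84 = 1.62/hr

Final: ρ = 0.7828; stable; margin = 1.62/hr


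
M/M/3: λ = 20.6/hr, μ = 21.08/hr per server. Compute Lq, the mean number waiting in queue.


a = λ/μ = 0.9772; ρ = a/3 = 0.3257
P₀ = 0.372384
Lq = P₀·a^c·ρ / (c!·(1−ρ)²) = 0.372384·0.93323·0.3257/(6·0.45462)
= 0.04150

Final: 0.04150


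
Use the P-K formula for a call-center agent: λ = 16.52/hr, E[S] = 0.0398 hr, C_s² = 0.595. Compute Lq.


ρ = λ·E[S] = 16.52·0.0398 = 0.6575
Lq = ρ²(1+C_s²)/(2(1−ρ)) = 0.4323·(1+0.595)/(2·0.3425)
= 0.4323·1.5950/0.6850 = 1.00659

Final: 1.00659


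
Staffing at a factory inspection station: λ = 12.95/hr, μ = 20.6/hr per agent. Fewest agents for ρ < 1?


Stability requires cμ > λ ⇔ c > λ/μ.
λ/μ = 12.95/20.6 = 0.6286
Minimum integer c = ⌊0.6286⌋ + 1 = 1
Check: 1·20.6 = 20.60 > 12.95, while 0·20.6 = 0.00 ≤ 12.95

Final: 1 servers


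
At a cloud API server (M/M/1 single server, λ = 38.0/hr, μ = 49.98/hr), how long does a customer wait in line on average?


ρ = 38.0/49.98 = 0.7603
Wq = ρ/(μ−λ) = 0.7603/(49.98 − 38.0) = 0.7603/11.98 = 0.06346 hr

Final: 0.06346 hr


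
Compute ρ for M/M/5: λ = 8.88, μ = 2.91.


ρ = λ/(cμ) = 8.88/(5·2.91) = 8.88/14.55 = 0.6103

Final: 0.6103


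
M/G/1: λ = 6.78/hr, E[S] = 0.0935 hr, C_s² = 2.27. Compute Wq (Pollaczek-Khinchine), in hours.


ρ = λ·E[S] = 6.78·0.0935 = 0.6339
E[S²] = E[S]²(1+C_s²) = 0.0935²·(1+2.27) = 0.028587
Wq = λ·E[S²]/(2(1−ρ)) = 6.78·0.028587/(2·0.3661) = 0.26473 hr

Final: 0.26473 hr


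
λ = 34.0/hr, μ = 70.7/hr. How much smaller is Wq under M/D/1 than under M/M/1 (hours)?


ρ = 34.0/70.7 = 0.4809
Wq(M/M/1) = ρ/(μ−λ) = 0.4809/36.70 = 0.01310 hr
Wq(M/D/1) = ρ/(2(μ−λ)) = 0.006552 hr
Savings = 0.01310 − 0.006552 = 0.006552 hr

Final: 0.006552 hr


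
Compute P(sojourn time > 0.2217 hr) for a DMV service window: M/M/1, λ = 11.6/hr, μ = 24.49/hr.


W ~ Exponential(μ−λ) for M/M/1.
μ − λ = 24.49 − 11.6 = 12.8900
P(W > t) = e^{−(μ−λ)t} = e^{−2.8577} = 0.057400

Final: 0.057400


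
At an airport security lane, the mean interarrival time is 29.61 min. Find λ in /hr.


λ = 1/(interarrival time) in consistent units.
1 hour = 60 min, so λ = 60/29.61 = 2.0263 per hour

Final: 2.0263 /hr


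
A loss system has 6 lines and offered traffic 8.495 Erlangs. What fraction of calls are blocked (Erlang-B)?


B(c,a) = (a^c/c!) / Σ_{k=0}^{c} a^k/k!
a^6/6! = 521.972716
Σ terms (k=0..6): 1.00000 + 8.49500 + 36.08251 + 102.17365 + 216.99128 + 368.66819 + 521.97272 = 1255.383354
B = 521.972716/1255.383354 = 0.415788

Final: 0.415788


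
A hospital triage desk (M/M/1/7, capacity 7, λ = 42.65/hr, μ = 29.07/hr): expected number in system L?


ρ = 42.65/29.07 = 1.4671
L = ρ[1 − (K+1)ρ^K + Kρ^(K+1)] / [(1−ρ)(1−ρ^(K+1))]
Numerator: 1.4671·(1 − 8·14.632483 + 7·21.468022) = 50.200370
Denominator: (-0.4671)·(-20.468022) = 9.561601
L = 50.200370/9.561601 = 5.2502

Final: 5.2502


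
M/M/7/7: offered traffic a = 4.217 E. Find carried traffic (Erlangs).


B(7,4.217) = 0.074202 (Erlang-B)
Carried load = a(1 − B) = 4.217·(1 − 0.074202) = 4.217·0.925798 = 3.9041 E

Final: 3.9041 Erlangs


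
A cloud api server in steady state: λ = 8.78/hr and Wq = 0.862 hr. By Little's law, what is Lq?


Lq = λWq = 8.78·0.862 = 7.5684

Final: 7.5684


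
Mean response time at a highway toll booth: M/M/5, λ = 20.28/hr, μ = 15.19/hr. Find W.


a = 1.3351; ρ = 0.2670; P₀ = 0.262912
Lq = P₀·a^c·ρ/(c!(1−ρ)²) = 0.004619
Wq = Lq/λ = 0.004619/20.28 = 0.0002278 hr
W = Wq + 1/μ = 0.0002278 + 0.06583 = 0.06606 hr

Final: 0.06606 hr


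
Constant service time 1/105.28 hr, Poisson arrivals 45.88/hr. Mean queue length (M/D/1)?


ρ = 45.88/105.28 = 0.4358
M/D/1: Lq = ρ²/(2(1−ρ)) = 0.1899/(2·0.5642) = 0.16830

Final: 0.16830


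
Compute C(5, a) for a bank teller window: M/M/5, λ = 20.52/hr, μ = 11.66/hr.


a = λ/μ = 1.7599; ρ = a/5 = 0.3520
P₀ = 0.171421 (from M/M/c formula)
C(c,a) = [a^c/(c!(1−ρ))]·P₀ = [16.88084/(120·0.6480)]·0.171421
= 0.21708·0.171421 = 0.037212

Final: 0.037212


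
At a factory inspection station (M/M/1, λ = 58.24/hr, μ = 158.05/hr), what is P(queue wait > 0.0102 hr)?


ρ = 58.24/158.05 = 0.3685
P(Wq > t) = ρ·e^{−(μ−λ)t} = 0.3685·e^{−1.0181}
= 0.3685·0.361294 = 0.133134

Final: 0.133134


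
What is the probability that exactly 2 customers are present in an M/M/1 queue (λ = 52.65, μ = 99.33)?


ρ = 52.65/99.33 = 0.5301
P_n = (1−ρ)·ρ^n = (1 − 0.5301)·0.5301^2 = 0.4699·0.280954 = 0.132034

Final: 0.132034


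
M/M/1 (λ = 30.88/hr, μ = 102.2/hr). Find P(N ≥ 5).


ρ = 30.88/102.2 = 0.3022
P(N ≥ n) = ρ^n = 0.3022^5 = 0.002518

Final: 0.002518


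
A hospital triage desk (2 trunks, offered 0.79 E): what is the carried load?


B(2,0.79) = 0.148450 (Erlang-B)
Carried load = a(1 − B) = 0.79·(1 − 0.148450) = 0.79·0.851550 = 0.6727 E

Final: 0.6727 Erlangs


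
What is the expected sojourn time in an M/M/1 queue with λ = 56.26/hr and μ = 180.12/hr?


W = 1/(μ−λ) = 1/(180.12 − 56.26) = 1/123.86 = 0.008074 hr

Final: 0.008074 hr


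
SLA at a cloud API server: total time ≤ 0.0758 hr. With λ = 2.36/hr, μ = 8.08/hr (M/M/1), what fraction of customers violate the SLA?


W ~ Exponential(μ−λ) for M/M/1.
μ − λ = 8.08 − 2.36 = 5.7200
P(W > t) = e^{−(μ−λ)t} = e^{−0.4336} = 0.648187

Final: 0.648187


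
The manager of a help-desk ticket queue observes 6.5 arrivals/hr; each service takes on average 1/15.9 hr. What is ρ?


ρ = λ/μ = 6.5/15.9 = 0.4088

Final: 0.4088


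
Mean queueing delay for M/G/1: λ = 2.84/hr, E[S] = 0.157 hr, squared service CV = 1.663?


ρ = λ·E[S] = 2.84·0.157 = 0.4459
E[S²] = E[S]²(1+C_s²) = 0.157²·(1+1.663) = 0.065640
Wq = λ·E[S²]/(2(1−ρ)) = 2.84·0.065640/(2·0.5541) = 0.16821 hr

Final: 0.16821 hr


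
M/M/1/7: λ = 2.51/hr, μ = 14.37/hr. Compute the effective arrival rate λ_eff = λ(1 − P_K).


ρ = 0.1747; P_K = (1−ρ)ρ^7/(1−ρ^8) = 0.000004094
λ_eff = λ(1 − P_K) = 2.51·(1 − 0.000004094) = 2.51·0.999996 = 2.5100 /hr

Final: 2.5100 /hr


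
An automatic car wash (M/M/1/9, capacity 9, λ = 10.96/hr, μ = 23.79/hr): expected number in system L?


ρ = 10.96/23.79 = 0.4607
L = ρ[1 − (K+1)ρ^K + Kρ^(K+1)] / [(1−ρ)(1−ρ^(K+1))]
Numerator: 0.4607·(1 − 10·0.0009349 + 9·0.0004307) = 0.458177
Denominator: (0.5393)·(0.999569) = 0.539070
L = 0.458177/0.539070 = 0.8499

Final: 0.8499


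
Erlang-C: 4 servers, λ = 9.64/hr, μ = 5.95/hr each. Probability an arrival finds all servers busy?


a = λ/μ = 1.6202; ρ = a/4 = 0.4050
P₀ = 0.195160 (from M/M/c formula)
C(c,a) = [a^c/(c!(1−ρ))]·P₀ = [6.89033/(24·0.5950)]·0.195160
= 0.48255·0.195160 = 0.094175

Final: 0.094175


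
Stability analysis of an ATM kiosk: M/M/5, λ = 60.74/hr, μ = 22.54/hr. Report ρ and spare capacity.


Total capacity cμ = 5·22.54 = 112.70/hr
ρ = λ/(cμ) = 60.74/112.70 = 0.5390
Stable ⇔ ρ < 1: YES
Spare capacity = cμ − λ = 112.70 − 60.74 = 51.96/hr

Final: ρ = 0.5390; stable; margin = 51.96/hr


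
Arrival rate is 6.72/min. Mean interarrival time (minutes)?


Mean interarrival time = 1/λ = 1/6.72 minute = 0.14881 minute
In minutes: 0.14881 × 1 = 0.1488 min

Final: 0.1488 min


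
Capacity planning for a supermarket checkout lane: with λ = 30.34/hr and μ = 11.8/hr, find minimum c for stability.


Stability requires cμ > λ ⇔ c > λ/μ.
λ/μ = 30.34/11.8 = 2.5712
Minimum integer c = ⌊2.5712⌋ + 1 = 3
Check: 3·11.8 = 35.40 > 30.34, while 2·11.8 = 23.60 ≤ 30.34

Final: 3 servers


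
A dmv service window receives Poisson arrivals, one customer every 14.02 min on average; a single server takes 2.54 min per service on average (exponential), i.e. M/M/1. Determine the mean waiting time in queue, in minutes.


λ = 60/14.02 = 4.2796 /hr
μ = 60/2.54 = 23.6220 /hr
ρ = λ/μ = 4.2796/23.6220 = 0.1812
Wq = ρ/(μ−λ) = 0.1812/(23.6220−4.2796) = 0.009366 hr
In minutes: 0.009366·60 = 0.5620 min

Final: 0.5620 min


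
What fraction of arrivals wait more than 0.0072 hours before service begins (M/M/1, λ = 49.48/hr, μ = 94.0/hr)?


ρ = 49.48/94.0 = 0.5264
P(Wq > t) = ρ·e^{−(μ−λ)t} = 0.5264·e^{−0.3205}
= 0.5264·0.725754 = 0.382025

Final: 0.382025


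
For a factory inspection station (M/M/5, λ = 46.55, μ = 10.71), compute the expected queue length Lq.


a = λ/μ = 4.3464; ρ = a/5 = 0.8693
P₀ = 0.007031
Lq = P₀·a^c·ρ / (c!·(1−ρ)²) = 0.007031·1551.14027·0.8693/(120·0.01709)
= 4.62334

Final: 4.62334


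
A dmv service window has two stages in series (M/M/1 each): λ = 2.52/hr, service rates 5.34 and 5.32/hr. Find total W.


Each node sees arrival rate λ = 2.52/hr (tandem ⇒ throughput preserved).
W₁ = 1/(μ₁−λ) = 1/(5.34−2.52) = 0.35461 hr
W₂ = 1/(μ₂−λ) = 1/(5.32−2.52) = 0.35714 hr
W_total = W₁ + W₂ = 0.35461 + 0.35714 = 0.71175 hr

Final: 0.71175 hr


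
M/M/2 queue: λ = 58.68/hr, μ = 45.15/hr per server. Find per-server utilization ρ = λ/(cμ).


ρ = λ/(cμ) = 58.68/(2·45.15) = 58.68/90.30 = 0.6498

Final: 0.6498


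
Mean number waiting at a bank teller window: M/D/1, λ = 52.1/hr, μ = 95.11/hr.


ρ = 52.1/95.11 = 0.5478
M/D/1: Lq = ρ²/(2(1−ρ)) = 0.3001/(2·0.4522) = 0.33178

Final: 0.33178


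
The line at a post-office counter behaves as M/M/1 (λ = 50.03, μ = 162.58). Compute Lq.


ρ = 50.03/162.58 = 0.3077
Lq = ρ²/(1−ρ) = 0.09469/0.6923 = 0.1368

Final: 0.1368


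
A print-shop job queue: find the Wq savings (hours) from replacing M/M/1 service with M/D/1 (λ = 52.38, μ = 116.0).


ρ = 52.38/116.0 = 0.4516
Wq(M/M/1) = ρ/(μ−λ) = 0.4516/63.62 = 0.007098 hr
Wq(M/D/1) = ρ/(2(μ−λ)) = 0.003549 hr
Savings = 0.007098 − 0.003549 = 0.003549 hr

Final: 0.003549 hr


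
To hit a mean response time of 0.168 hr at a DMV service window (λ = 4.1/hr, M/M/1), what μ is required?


W = 1/(μ−λ) ⇒ μ − λ = 1/W = 1/0.168 = 5.9524
μ = λ + 1/W = 4.1 + 5.9524 = 10.0524 per hr

Final: 10.0524 /hr


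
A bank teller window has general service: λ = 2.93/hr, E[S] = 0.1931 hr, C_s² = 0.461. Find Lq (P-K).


ρ = λ·E[S] = 2.93·0.1931 = 0.5658
Lq = ρ²(1+C_s²)/(2(1−ρ)) = 0.3201·(1+0.461)/(2·0.4342)
= 0.3201·1.4610/0.8684 = 0.53853

Final: 0.53853


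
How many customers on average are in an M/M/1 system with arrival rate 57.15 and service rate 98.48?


ρ = λ/μ = 57.15/98.48 = 0.5803
L = ρ/(1−ρ) = 0.5803/(1 − 0.5803) = 0.5803/0.4197 = 1.3828

Final: 1.3828


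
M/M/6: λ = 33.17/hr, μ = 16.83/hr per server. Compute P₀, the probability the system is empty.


a = λ/μ = 33.17/16.83 = 1.9709; ρ = a/c = 0.3285
Σ_{k=0}^{5} a^k/k! (terms k=0..5) = 1.00000 + 1.97089 + 1.94219 + 1.27595 + 0.62869 + 0.24781 = 7.06553
Tail: a^6/(6!(1−ρ)) = 58.60952/(720·0.6715) = 0.12122
P₀ = 1/(7.06553 + 0.12122) = 1/7.18675 = 0.139145

Final: 0.139145


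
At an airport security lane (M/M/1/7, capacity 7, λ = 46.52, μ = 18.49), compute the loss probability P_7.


ρ = λ/μ = 46.52/18.49 = 2.5160
P_K = (1−ρ)ρ^K/(1−ρ^(K+1)) = (-1.5160·638.145284)/(1 − 1605.544544)
= -967.399260/-1604.544544 = 0.602912

Final: 0.602912


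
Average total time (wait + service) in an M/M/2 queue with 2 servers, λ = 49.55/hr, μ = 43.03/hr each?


a = 1.1515; ρ = 0.5758; P₀ = 0.269228
Lq = P₀·a^c·ρ/(c!(1−ρ)²) = 0.57103
Wq = Lq/λ = 0.57103/49.55 = 0.01152 hr
W = Wq + 1/μ = 0.01152 + 0.02324 = 0.03476 hr

Final: 0.03476 hr


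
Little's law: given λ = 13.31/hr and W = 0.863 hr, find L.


L = λW = 13.31·0.863 = 11.4865

Final: 11.4865


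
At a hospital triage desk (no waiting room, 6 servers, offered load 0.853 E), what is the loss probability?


B(c,a) = (a^c/c!) / Σ_{k=0}^{c} a^k/k!
a^6/6! = 0.0005350
Σ terms (k=0..6): 1.00000 + 0.85300 + 0.36380 + 0.10344 + 0.02206 + 0.003763 + 0.0005350 = 2.346603
B = 0.0005350/2.346603 = 0.0002280

Final: 0.0002280


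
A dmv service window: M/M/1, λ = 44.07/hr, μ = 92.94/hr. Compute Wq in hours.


ρ = 44.07/92.94 = 0.4742
Wq = ρ/(μ−λ) = 0.4742/(92.94 − 44.07) = 0.4742/48.87 = 0.009703 hr

Final: 0.009703 hr


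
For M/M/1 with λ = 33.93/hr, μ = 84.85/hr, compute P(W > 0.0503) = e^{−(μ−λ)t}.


W ~ Exponential(μ−λ) for M/M/1.
μ − λ = 84.85 − 33.93 = 50.9200
P(W > t) = e^{−(μ−λ)t} = e^{−2.5613} = 0.077206

Final: 0.077206


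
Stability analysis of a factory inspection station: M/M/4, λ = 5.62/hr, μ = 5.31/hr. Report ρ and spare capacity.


Total capacity cμ = 4·5.31 = 21.24/hr
ρ = λ/(cμ) = 5.62/21.24 = 0.2646
Stable ⇔ ρ < 1: YES
Spare capacity = cμ − λ = 21.24 − 5.62 = 15.62/hr

Final: ρ = 0.2646; stable; margin = 15.62/hr


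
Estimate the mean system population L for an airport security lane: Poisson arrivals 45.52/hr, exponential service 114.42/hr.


ρ = λ/μ = 45.52/114.42 = 0.3978
L = ρ/(1−ρ) = 0.3978/(1 − 0.3978) = 0.3978/0.6022 = 0.6607

Final: 0.6607


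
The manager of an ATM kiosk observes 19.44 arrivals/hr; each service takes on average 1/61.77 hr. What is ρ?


ρ = λ/μ = 19.44/61.77 = 0.3147

Final: 0.3147


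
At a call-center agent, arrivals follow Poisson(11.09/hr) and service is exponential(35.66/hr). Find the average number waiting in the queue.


ρ = 11.09/35.66 = 0.3110
Lq = ρ²/(1−ρ) = 0.09672/0.6890 = 0.1404

Final: 0.1404


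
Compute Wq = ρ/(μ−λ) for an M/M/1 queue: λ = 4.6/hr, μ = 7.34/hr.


ρ = 4.6/7.34 = 0.6267
Wq = ρ/(μ−λ) = 0.6267/(7.34 − 4.6) = 0.6267/2.74 = 0.2287 hr

Final: 0.2287 hr


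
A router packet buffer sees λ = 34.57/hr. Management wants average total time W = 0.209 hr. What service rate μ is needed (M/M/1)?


W = 1/(μ−λ) ⇒ μ − λ = 1/W = 1/0.209 = 4.7847
μ = λ + 1/W = 34.57 + 4.7847 = 39.3547 per hr

Final: 39.3547 /hr


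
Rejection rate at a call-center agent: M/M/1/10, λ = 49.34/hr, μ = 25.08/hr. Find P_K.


ρ = λ/μ = 49.34/25.08 = 1.9673
P_K = (1−ρ)ρ^K/(1−ρ^(K+1)) = (-0.9673·868.392632)/(1 − 1708.392841)
= -840.000209/-1707.392841 = 0.491978

Final: 0.491978


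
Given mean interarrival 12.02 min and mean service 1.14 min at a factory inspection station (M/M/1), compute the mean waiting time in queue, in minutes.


λ = 60/12.02 = 4.9917 /hr
μ = 60/1.14 = 52.6316 /hr
ρ = λ/μ = 4.9917/52.6316 = 0.09484
Wq = ρ/(μ−λ) = 0.09484/(52.6316−4.9917) = 0.001991 hr
In minutes: 0.001991·60 = 0.1194 min

Final: 0.1194 min


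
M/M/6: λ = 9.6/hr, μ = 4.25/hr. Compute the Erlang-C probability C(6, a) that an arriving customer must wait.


a = λ/μ = 2.2588; ρ = a/6 = 0.3765
P₀ = 0.104151 (from M/M/c formula)
C(c,a) = [a^c/(c!(1−ρ))]·P₀ = [132.82928/(720·0.6235)]·0.104151
= 0.29587·0.104151 = 0.030815

Final: 0.030815


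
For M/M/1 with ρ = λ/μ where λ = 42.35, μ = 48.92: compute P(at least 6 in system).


ρ = 42.35/48.92 = 0.8657
P(N ≥ n) = ρ^n = 0.8657^6 = 0.420922

Final: 0.420922


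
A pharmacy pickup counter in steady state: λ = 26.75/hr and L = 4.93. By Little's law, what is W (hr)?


W = L/λ = 4.93/26.75 = 0.1843 hr

Final: 0.1843 hr


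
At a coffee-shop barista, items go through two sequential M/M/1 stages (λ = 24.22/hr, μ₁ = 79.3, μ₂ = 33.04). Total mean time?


Each node sees arrival rate λ = 24.22/hr (tandem ⇒ throughput preserved).
W₁ = 1/(μ₁−λ) = 1/(79.3−24.22) = 0.01816 hr
W₂ = 1/(μ₂−λ) = 1/(33.04−24.22) = 0.11338 hr
W_total = W₁ + W₂ = 0.01816 + 0.11338 = 0.13153 hr

Final: 0.13153 hr


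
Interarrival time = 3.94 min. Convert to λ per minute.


λ = 1/(interarrival time) in consistent units.
1 minute = 1 min, so λ = 1/3.94 = 0.2538 per minute

Final: 0.2538 /min


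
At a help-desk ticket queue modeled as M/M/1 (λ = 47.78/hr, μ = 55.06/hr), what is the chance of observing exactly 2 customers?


ρ = 47.78/55.06 = 0.8678
P_n = (1−ρ)·ρ^n = (1 − 0.8678)·0.8678^2 = 0.1322·0.753043 = 0.099567

Final: 0.099567


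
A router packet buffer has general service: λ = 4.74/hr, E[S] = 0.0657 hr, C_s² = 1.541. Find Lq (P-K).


ρ = λ·E[S] = 4.74·0.0657 = 0.3114
Lq = ρ²(1+C_s²)/(2(1−ρ)) = 0.09698·(1+1.541)/(2·0.6886)
= 0.09698·2.5410/1.3772 = 0.17894

Final: 0.17894


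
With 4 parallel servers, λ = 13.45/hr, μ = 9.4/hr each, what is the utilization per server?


ρ = λ/(cμ) = 13.45/(4·9.4) = 13.45/37.60 = 0.3577

Final: 0.3577


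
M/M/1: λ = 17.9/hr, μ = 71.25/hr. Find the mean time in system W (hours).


W = 1/(μ−λ) = 1/(71.25 − 17.9) = 1/53.35 = 0.01874 hr

Final: 0.01874 hr


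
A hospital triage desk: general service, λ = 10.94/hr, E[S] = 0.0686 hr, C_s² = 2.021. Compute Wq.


ρ = λ·E[S] = 10.94·0.0686 = 0.7505
E[S²] = E[S]²(1+C_s²) = 0.0686²·(1+2.021) = 0.014217
Wq = λ·E[S²]/(2(1−ρ)) = 10.94·0.014217/(2·0.2495) = 0.31166 hr

Final: 0.31166 hr


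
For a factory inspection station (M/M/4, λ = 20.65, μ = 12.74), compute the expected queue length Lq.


a = λ/μ = 1.6209; ρ = a/4 = 0.4052
P₀ = 0.195016
Lq = P₀·a^c·ρ / (c!·(1−ρ)²) = 0.195016·6.90244·0.4052/(24·0.35376)
= 0.06424

Final: 0.06424


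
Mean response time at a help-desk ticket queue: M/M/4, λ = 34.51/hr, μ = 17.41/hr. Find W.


a = 1.9822; ρ = 0.4955; P₀ = 0.132980
Lq = P₀·a^c·ρ/(c!(1−ρ)²) = 0.16657
Wq = Lq/λ = 0.16657/34.51 = 0.004827 hr
W = Wq + 1/μ = 0.004827 + 0.05744 = 0.06227 hr

Final: 0.06227 hr


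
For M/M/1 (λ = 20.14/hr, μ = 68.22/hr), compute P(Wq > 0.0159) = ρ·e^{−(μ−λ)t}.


ρ = 20.14/68.22 = 0.2952
P(Wq > t) = ρ·e^{−(μ−λ)t} = 0.2952·e^{−0.7645}
= 0.2952·0.465580 = 0.137449

Final: 0.137449


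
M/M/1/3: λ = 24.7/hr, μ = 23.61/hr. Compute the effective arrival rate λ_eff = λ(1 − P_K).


ρ = 1.0462; P_K = (1−ρ)ρ^3/(1−ρ^4) = 0.267171
λ_eff = λ(1 − P_K) = 24.7·(1 − 0.267171) = 24.7·0.732829 = 18.1009 /hr

Final: 18.1009 /hr


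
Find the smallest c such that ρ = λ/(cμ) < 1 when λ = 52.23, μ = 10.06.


Stability requires cμ > λ ⇔ c > λ/μ.
λ/μ = 52.23/10.06 = 5.1918
Minimum integer c = ⌊5.1918⌋ + 1 = 6
Check: 6·10.06 = 60.36 > 52.23, while 5·10.06 = 50.30 ≤ 52.23

Final: 6 servers


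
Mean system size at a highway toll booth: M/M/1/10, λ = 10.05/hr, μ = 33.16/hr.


ρ = 10.05/33.16 = 0.3031
L = ρ[1 − (K+1)ρ^K + Kρ^(K+1)] / [(1−ρ)(1−ρ^(K+1))]
Numerator: 0.3031·(1 − 11·0.000006539 + 10·0.000001982) = 0.303060
Denominator: (0.6969)·(0.999998) = 0.696923
L = 0.303060/0.696923 = 0.4349

Final: 0.4349


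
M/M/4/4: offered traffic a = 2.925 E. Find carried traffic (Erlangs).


B(4,2.925) = 0.197745 (Erlang-B)
Carried load = a(1 − B) = 2.925·(1 − 0.197745) = 2.925·0.802255 = 2.3466 E

Final: 2.3466 Erlangs


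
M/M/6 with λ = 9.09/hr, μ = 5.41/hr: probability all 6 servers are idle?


a = λ/μ = 9.09/5.41 = 1.6802; ρ = a/c = 0.2800
Σ_{k=0}^{5} a^k/k! (terms k=0..5) = 1.00000 + 1.68022 + 1.41157 + 0.79059 + 0.33209 + 0.11160 = 5.32607
Tail: a^6/(6!(1−ρ)) = 22.50089/(720·0.7200) = 0.04341
P₀ = 1/(5.32607 + 0.04341) = 1/5.36947 = 0.186238

Final: 0.186238


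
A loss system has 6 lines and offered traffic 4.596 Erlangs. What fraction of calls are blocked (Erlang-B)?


B(c,a) = (a^c/c!) / Σ_{k=0}^{c} a^k/k!
a^6/6! = 13.090240
Σ terms (k=0..6): 1.00000 + 4.59600 + 10.56161 + 16.18038 + 18.59126 + 17.08909 + 13.09024 = 81.108579
B = 13.090240/81.108579 = 0.161392

Final: 0.161392


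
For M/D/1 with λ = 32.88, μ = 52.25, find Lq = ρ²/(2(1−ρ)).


ρ = 32.88/52.25 = 0.6293
M/D/1: Lq = ρ²/(2(1−ρ)) = 0.3960/(2·0.3707) = 0.53409

Final: 0.53409


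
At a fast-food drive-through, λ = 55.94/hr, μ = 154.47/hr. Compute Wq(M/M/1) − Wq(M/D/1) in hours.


ρ = 55.94/154.47 = 0.3621
Wq(M/M/1) = ρ/(μ−λ) = 0.3621/98.53 = 0.003675 hr
Wq(M/D/1) = ρ/(2(μ−λ)) = 0.001838 hr
Savings = 0.003675 − 0.001838 = 0.001838 hr

Final: 0.001838 hr


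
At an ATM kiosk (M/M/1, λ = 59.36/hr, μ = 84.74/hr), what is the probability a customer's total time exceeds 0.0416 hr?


W ~ Exponential(μ−λ) for M/M/1.
μ − λ = 84.74 − 59.36 = 25.3800
P(W > t) = e^{−(μ−λ)t} = e^{−1.0558} = 0.347911

Final: 0.347911


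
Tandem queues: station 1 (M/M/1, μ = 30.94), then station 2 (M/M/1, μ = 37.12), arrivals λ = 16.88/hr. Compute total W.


Each node sees arrival rate λ = 16.88/hr (tandem ⇒ throughput preserved).
W₁ = 1/(μ₁−λ) = 1/(30.94−16.88) = 0.07112 hr
W₂ = 1/(μ₂−λ) = 1/(37.12−16.88) = 0.04941 hr
W_total = W₁ + W₂ = 0.07112 + 0.04941 = 0.12053 hr

Final: 0.12053 hr


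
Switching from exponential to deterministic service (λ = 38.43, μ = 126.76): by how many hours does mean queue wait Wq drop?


ρ = 38.43/126.76 = 0.3032
Wq(M/M/1) = ρ/(μ−λ) = 0.3032/88.33 = 0.003432 hr
Wq(M/D/1) = ρ/(2(μ−λ)) = 0.001716 hr
Savings = 0.003432 − 0.001716 = 0.001716 hr

Final: 0.001716 hr


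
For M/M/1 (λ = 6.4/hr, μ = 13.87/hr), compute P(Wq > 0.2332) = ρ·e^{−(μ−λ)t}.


ρ = 6.4/13.87 = 0.4614
P(Wq > t) = ρ·e^{−(μ−λ)t} = 0.4614·e^{−1.7420}
= 0.4614·0.175169 = 0.080828

Final: 0.080828


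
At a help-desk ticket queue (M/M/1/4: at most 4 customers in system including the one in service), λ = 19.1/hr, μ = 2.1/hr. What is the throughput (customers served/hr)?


ρ = 9.0952; P_K = (1−ρ)ρ^4/(1−ρ^5) = 0.890067
λ_eff = λ(1 − P_K) = 19.1·(1 − 0.890067) = 19.1·0.109933 = 2.0997 /hr

Final: 2.0997 /hr


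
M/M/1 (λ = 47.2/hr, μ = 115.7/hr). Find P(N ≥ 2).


ρ = 47.2/115.7 = 0.4080
P(N ≥ n) = ρ^n = 0.4080^2 = 0.166425

Final: 0.166425


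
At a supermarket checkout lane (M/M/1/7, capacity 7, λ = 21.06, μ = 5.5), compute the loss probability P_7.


ρ = λ/μ = 21.06/5.5 = 3.8291
P_K = (1−ρ)ρ^K/(1−ρ^(K+1)) = (-2.8291·12068.957042)/(1 − 46213.133693)
= -34144.176651/-46212.133693 = 0.738857

Final: 0.738857


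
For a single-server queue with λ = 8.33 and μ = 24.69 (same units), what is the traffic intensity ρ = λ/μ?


ρ = λ/μ = 8.33/24.69 = 0.3374

Final: 0.3374


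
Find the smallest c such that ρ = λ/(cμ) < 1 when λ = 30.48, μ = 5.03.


Stability requires cμ > λ ⇔ c > λ/μ.
λ/μ = 30.48/5.03 = 6.0596
Minimum integer c = ⌊6.0596⌋ + 1 = 7
Check: 7·5.03 = 35.21 > 30.48, while 6·5.03 = 30.18 ≤ 30.48

Final: 7 servers


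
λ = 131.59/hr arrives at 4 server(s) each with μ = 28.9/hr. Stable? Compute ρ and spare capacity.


Total capacity cμ = 4·28.9 = 115.60/hr
ρ = λ/(cμ) = 131.59/115.60 = 1.1383
Stable ⇔ ρ < 1: NO
Spare capacity = cμ − λ = 115.60 − 131.59 = -15.99/hr

Final: ρ = 1.1383; unstable; margin = -15.99/hr


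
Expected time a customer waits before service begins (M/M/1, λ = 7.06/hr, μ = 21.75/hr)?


ρ = 7.06/21.75 = 0.3246
Wq = ρ/(μ−λ) = 0.3246/(21.75 − 7.06) = 0.3246/14.69 = 0.02210 hr

Final: 0.02210 hr


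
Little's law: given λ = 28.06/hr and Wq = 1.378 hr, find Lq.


Lq = λWq = 28.06·1.378 = 38.6667

Final: 38.6667


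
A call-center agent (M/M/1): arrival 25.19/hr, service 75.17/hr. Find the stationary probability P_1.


ρ = 25.19/75.17 = 0.3351
P_n = (1−ρ)·ρ^n = (1 − 0.3351)·0.3351^1 = 0.6649·0.335107 = 0.222810

Final: 0.222810


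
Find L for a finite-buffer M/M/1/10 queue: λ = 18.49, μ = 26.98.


ρ = 18.49/26.98 = 0.6853
L = ρ[1 − (K+1)ρ^K + Kρ^(K+1)] / [(1−ρ)(1−ρ^(K+1))]
Numerator: 0.6853·(1 − 11·0.022853 + 10·0.015662) = 0.620376
Denominator: (0.3147)·(0.984338) = 0.309749
L = 0.620376/0.309749 = 2.0028

Final: 2.0028


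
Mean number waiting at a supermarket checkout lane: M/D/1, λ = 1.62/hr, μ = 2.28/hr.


ρ = 1.62/2.28 = 0.7105
M/D/1: Lq = ρ²/(2(1−ρ)) = 0.5048/(2·0.2895) = 0.87201

Final: 0.87201


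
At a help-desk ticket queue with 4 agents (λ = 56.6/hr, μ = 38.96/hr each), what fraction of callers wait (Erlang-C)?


a = λ/μ = 1.4528; ρ = a/4 = 0.3632
P₀ = 0.231990 (from M/M/c formula)
C(c,a) = [a^c/(c!(1−ρ))]·P₀ = [4.45441/(24·0.6368)]·0.231990
= 0.29145·0.231990 = 0.067615

Final: 0.067615


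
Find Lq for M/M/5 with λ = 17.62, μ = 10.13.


a = λ/μ = 1.7394; ρ = a/5 = 0.3479
P₀ = 0.175007
Lq = P₀·a^c·ρ / (c!·(1−ρ)²) = 0.175007·15.92144·0.3479/(120·0.42526)
= 0.01899

Final: 0.01899


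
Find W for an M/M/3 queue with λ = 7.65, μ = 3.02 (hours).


a = 2.5331; ρ = 0.8444; P₀ = 0.041411
Lq = P₀·a^c·ρ/(c!(1−ρ)²) = 3.91090
Wq = Lq/λ = 3.91090/7.65 = 0.51123 hr
W = Wq + 1/μ = 0.51123 + 0.33113 = 0.84235 hr

Final: 0.84235 hr


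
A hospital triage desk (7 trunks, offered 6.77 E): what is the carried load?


B(7,6.77) = 0.234506 (Erlang-B)
Carried load = a(1 − B) = 6.77·(1 − 0.234506) = 6.77·0.765494 = 5.1824 E

Final: 5.1824 Erlangs


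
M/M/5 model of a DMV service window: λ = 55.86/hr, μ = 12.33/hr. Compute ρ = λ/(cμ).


ρ = λ/(cμ) = 55.86/(5·12.33) = 55.86/61.65 = 0.9061

Final: 0.9061


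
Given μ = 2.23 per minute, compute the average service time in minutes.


Mean service time = 1/μ = 1/2.23 minute = 0.44843 minute
In minutes: 0.44843 × 1 = 0.4484 min

Final: 0.4484 min


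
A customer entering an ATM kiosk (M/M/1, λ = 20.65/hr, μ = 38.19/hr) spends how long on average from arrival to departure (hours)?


W = 1/(μ−λ) = 1/(38.19 − 20.65) = 1/17.54 = 0.05701 hr

Final: 0.05701 hr


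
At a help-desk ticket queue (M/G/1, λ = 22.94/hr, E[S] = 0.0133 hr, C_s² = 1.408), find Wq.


ρ = λ·E[S] = 22.94·0.0133 = 0.3051
E[S²] = E[S]²(1+C_s²) = 0.0133²·(1+1.408) = 0.0004260
Wq = λ·E[S²]/(2(1−ρ)) = 22.94·0.0004260/(2·0.6949) = 0.007031 hr

Final: 0.007031 hr


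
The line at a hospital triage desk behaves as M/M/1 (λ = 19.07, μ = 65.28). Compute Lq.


ρ = 19.07/65.28 = 0.2921
Lq = ρ²/(1−ρ) = 0.08534/0.7079 = 0.1206

Final: 0.1206


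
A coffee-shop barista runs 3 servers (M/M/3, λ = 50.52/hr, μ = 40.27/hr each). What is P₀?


a = λ/μ = 50.52/40.27 = 1.2545; ρ = a/c = 0.4182
Σ_{k=0}^{2} a^k/k! (terms k=0..2) = 1.00000 + 1.25453 + 0.78693 = 3.04146
Tail: a^3/(3!(1−ρ)) = 1.97445/(6·0.5818) = 0.56559
P₀ = 1/(3.04146 + 0.56559) = 1/3.60705 = 0.277235

Final: 0.277235


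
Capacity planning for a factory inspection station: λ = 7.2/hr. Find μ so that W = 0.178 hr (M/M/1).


W = 1/(μ−λ) ⇒ μ − λ = 1/W = 1/0.178 = 5.6180
μ = λ + 1/W = 7.2 + 5.6180 = 12.8180 per hr

Final: 12.8180 /hr


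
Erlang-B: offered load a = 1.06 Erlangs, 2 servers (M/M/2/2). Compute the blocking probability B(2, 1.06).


B(c,a) = (a^c/c!) / Σ_{k=0}^{c} a^k/k!
a^2/2! = 0.561800
Σ terms (k=0..2): 1.00000 + 1.06000 + 0.56180 = 2.621800
B = 0.561800/2.621800 = 0.214280

Final: 0.214280


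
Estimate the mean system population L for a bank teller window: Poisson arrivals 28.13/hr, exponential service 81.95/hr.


ρ = λ/μ = 28.13/81.95 = 0.3433
L = ρ/(1−ρ) = 0.3433/(1 − 0.3433) = 0.3433/0.6567 = 0.5227

Final: 0.5227


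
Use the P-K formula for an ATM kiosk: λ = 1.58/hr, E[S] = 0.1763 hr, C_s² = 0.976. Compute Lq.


ρ = λ·E[S] = 1.58·0.1763 = 0.2786
Lq = ρ²(1+C_s²)/(2(1−ρ)) = 0.07759·(1+0.976)/(2·0.7214)
= 0.07759·1.9760/1.4429 = 0.10626

Final: 0.10626


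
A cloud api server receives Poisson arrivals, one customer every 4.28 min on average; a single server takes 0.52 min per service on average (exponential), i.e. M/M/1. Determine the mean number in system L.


λ = 60/4.28 = 14.0187 /hr
μ = 60/0.52 = 115.3846 /hr
ρ = λ/μ = 14.0187/115.3846 = 0.1215
L = ρ/(1−ρ) = 0.1215/0.8785 = 0.1383

Final: 0.1383


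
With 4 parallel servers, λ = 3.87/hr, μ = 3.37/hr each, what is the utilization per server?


ρ = λ/(cμ) = 3.87/(4·3.37) = 3.87/13.48 = 0.2871

Final: 0.2871


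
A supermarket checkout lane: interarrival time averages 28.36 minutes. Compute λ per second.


λ = 1/(interarrival time) in consistent units.
1 second = 0.0166667 min, so λ = 0.0166667/28.36 = 0.0005877 per second

Final: 0.0005877 /sec


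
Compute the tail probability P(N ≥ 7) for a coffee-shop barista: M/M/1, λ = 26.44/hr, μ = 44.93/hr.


ρ = 26.44/44.93 = 0.5885
P(N ≥ n) = ρ^n = 0.5885^7 = 0.024439

Final: 0.024439


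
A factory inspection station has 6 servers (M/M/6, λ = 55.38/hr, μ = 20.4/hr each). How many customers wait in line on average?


a = λ/μ = 2.7147; ρ = a/6 = 0.4525
P₀ = 0.065613
Lq = P₀·a^c·ρ / (c!·(1−ρ)²) = 0.065613·400.25494·0.4525/(720·0.29981)
= 0.05505

Final: 0.05505


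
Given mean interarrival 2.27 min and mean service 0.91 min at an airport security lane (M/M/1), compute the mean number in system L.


λ = 60/2.27 = 26.4317 /hr
μ = 60/0.91 = 65.9341 /hr
ρ = λ/μ = 26.4317/65.9341 = 0.4009
L = ρ/(1−ρ) = 0.4009/0.5991 = 0.6691

Final: 0.6691


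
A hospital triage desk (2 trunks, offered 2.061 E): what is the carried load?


B(2,2.061) = 0.409627 (Erlang-B)
Carried load = a(1 − B) = 2.061·(1 − 0.409627) = 2.061·0.590373 = 1.2168 E

Final: 1.2168 Erlangs


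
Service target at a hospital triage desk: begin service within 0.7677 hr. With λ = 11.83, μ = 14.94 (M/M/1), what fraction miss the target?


ρ = 11.83/14.94 = 0.7918
P(Wq > t) = ρ·e^{−(μ−λ)t} = 0.7918·e^{−2.3875}
= 0.7918·0.091855 = 0.072734

Final: 0.072734


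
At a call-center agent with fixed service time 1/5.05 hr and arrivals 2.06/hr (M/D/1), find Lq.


ρ = 2.06/5.05 = 0.4079
M/D/1: Lq = ρ²/(2(1−ρ)) = 0.1664/(2·0.5921) = 0.14052

Final: 0.14052


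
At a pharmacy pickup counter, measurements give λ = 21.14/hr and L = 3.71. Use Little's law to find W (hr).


W = L/λ = 3.71/21.14 = 0.1755 hr

Final: 0.1755 hr


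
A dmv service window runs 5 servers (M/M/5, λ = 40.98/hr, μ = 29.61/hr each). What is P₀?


a = λ/μ = 40.98/29.61 = 1.3840; ρ = a/c = 0.2768
Σ_{k=0}^{4} a^k/k! (terms k=0..4) = 1.00000 + 1.38399 + 0.95772 + 0.44182 + 0.15287 = 3.93640
Tail: a^5/(5!(1−ρ)) = 5.07771/(120·0.7232) = 0.05851
P₀ = 1/(3.93640 + 0.05851) = 1/3.99491 = 0.250318

Final: 0.250318


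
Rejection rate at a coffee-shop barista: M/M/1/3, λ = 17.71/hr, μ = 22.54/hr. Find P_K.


ρ = λ/μ = 17.71/22.54 = 0.7857
P_K = (1−ρ)ρ^K/(1−ρ^(K+1)) = (0.2143·0.485058)/(1 − 0.381117)
= 0.103941/0.618883 = 0.167950

Final: 0.167950


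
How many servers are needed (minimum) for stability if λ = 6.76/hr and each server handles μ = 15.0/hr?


Stability requires cμ > λ ⇔ c > λ/μ.
λ/μ = 6.76/15.0 = 0.4507
Minimum integer c = ⌊0.4507⌋ + 1 = 1
Check: 1·15.0 = 15.00 > 6.76, while 0·15.0 = 0.00 ≤ 6.76

Final: 1 servers


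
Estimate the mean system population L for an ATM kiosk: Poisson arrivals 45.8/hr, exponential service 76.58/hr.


ρ = λ/μ = 45.8/76.58 = 0.5981
L = ρ/(1−ρ) = 0.5981/(1 − 0.5981) = 0.5981/0.4019 = 1.4880

Final: 1.4880


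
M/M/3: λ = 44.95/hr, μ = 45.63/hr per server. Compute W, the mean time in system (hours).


a = 0.9851; ρ = 0.3284; P₀ = 0.369341
Lq = P₀·a^c·ρ/(c!(1−ρ)²) = 0.04284
Wq = Lq/λ = 0.04284/44.95 = 0.0009530 hr
W = Wq + 1/μ = 0.0009530 + 0.02192 = 0.02287 hr

Final: 0.02287 hr


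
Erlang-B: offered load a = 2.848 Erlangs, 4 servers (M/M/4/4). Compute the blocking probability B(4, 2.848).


B(c,a) = (a^c/c!) / Σ_{k=0}^{c} a^k/k!
a^4/4! = 2.741250
Σ terms (k=0..4): 1.00000 + 2.84800 + 4.05555 + 3.85007 + 2.74125 = 14.494873
B = 2.741250/14.494873 = 0.189119

Final: 0.189119


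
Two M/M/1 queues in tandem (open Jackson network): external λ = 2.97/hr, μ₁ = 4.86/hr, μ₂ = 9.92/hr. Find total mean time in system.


Each node sees arrival rate λ = 2.97/hr (tandem ⇒ throughput preserved).
W₁ = 1/(μ₁−λ) = 1/(4.86−2.97) = 0.52910 hr
W₂ = 1/(μ₂−λ) = 1/(9.92−2.97) = 0.14388 hr
W_total = W₁ + W₂ = 0.52910 + 0.14388 = 0.67299 hr

Final: 0.67299 hr


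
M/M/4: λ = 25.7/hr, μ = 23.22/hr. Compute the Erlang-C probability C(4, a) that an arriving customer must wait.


a = λ/μ = 1.1068; ρ = a/4 = 0.2767
P₀ = 0.329844 (from M/M/c formula)
C(c,a) = [a^c/(c!(1−ρ))]·P₀ = [1.50066/(24·0.7233)]·0.329844
= 0.08645·0.329844 = 0.028514

Final: 0.028514


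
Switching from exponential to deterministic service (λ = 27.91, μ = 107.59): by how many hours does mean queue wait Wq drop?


ρ = 27.91/107.59 = 0.2594
Wq(M/M/1) = ρ/(μ−λ) = 0.2594/79.68 = 0.003256 hr
Wq(M/D/1) = ρ/(2(μ−λ)) = 0.001628 hr
Savings = 0.003256 − 0.001628 = 0.001628 hr

Final: 0.001628 hr


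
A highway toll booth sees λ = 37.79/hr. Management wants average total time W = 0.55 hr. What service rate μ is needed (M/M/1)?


W = 1/(μ−λ) ⇒ μ − λ = 1/W = 1/0.55 = 1.8182
μ = λ + 1/W = 37.79 + 1.8182 = 39.6082 per hr

Final: 39.6082 /hr


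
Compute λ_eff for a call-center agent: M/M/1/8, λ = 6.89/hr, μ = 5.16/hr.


ρ = 1.3353; P_K = (1−ρ)ρ^8/(1−ρ^9) = 0.271186
λ_eff = λ(1 − P_K) = 6.89·(1 − 0.271186) = 6.89·0.728814 = 5.0215 /hr

Final: 5.0215 /hr


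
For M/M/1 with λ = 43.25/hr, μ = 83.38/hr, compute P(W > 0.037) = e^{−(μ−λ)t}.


W ~ Exponential(μ−λ) for M/M/1.
μ − λ = 83.38 − 43.25 = 40.1300
P(W > t) = e^{−(μ−λ)t} = e^{−1.4848} = 0.226545

Final: 0.226545


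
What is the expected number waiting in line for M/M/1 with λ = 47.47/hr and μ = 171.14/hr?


ρ = 47.47/171.14 = 0.2774
Lq = ρ²/(1−ρ) = 0.07694/0.7226 = 0.1065

Final: 0.1065


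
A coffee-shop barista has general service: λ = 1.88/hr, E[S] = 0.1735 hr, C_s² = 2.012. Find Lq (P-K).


ρ = λ·E[S] = 1.88·0.1735 = 0.3262
Lq = ρ²(1+C_s²)/(2(1−ρ)) = 0.1064·(1+2.012)/(2·0.6738)
= 0.1064·3.0120/1.3476 = 0.23779

Final: 0.23779


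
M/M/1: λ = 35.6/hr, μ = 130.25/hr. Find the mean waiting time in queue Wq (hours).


ρ = 35.6/130.25 = 0.2733
Wq = ρ/(μ−λ) = 0.2733/(130.25 − 35.6) = 0.2733/94.65 = 0.002888 hr

Final: 0.002888 hr


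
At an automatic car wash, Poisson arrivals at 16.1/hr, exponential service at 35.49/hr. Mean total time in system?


W = 1/(μ−λ) = 1/(35.49 − 16.1) = 1/19.39 = 0.05157 hr

Final: 0.05157 hr


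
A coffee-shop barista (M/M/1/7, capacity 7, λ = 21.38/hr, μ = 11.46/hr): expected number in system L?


ρ = 21.38/11.46 = 1.8656
L = ρ[1 − (K+1)ρ^K + Kρ^(K+1)] / [(1−ρ)(1−ρ^(K+1))]
Numerator: 1.8656·(1 − 8·78.661384 + 7·146.752215) = 744.334506
Denominator: (-0.8656)·(-145.752215) = 126.165966
L = 744.334506/126.165966 = 5.8996

Final: 5.8996


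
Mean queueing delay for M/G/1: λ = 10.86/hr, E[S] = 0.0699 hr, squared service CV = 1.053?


ρ = λ·E[S] = 10.86·0.0699 = 0.7591
E[S²] = E[S]²(1+C_s²) = 0.0699²·(1+1.053) = 0.010031
Wq = λ·E[S²]/(2(1−ρ)) = 10.86·0.010031/(2·0.2409) = 0.22612 hr

Final: 0.22612 hr


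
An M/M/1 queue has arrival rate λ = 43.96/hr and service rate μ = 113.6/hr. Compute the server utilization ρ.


ρ = λ/μ = 43.96/113.6 = 0.3870

Final: 0.3870


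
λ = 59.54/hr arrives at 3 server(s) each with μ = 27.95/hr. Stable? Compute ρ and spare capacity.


Total capacity cμ = 3·27.95 = 83.85/hr
ρ = λ/(cμ) = 59.54/83.85 = 0.7101
Stable ⇔ ρ < 1: YES
Spare capacity = cμ − λ = 83.85 − 59.54 = 24.31/hr

Final: ρ = 0.7101; stable; margin = 24.31/hr


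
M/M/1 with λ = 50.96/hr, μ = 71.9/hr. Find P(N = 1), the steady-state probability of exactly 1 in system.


ρ = 50.96/71.9 = 0.7088
P_n = (1−ρ)·ρ^n = (1 − 0.7088)·0.7088^1 = 0.2912·0.708762 = 0.206418

Final: 0.206418


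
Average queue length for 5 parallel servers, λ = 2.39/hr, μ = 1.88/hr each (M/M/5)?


a = λ/μ = 1.2713; ρ = a/5 = 0.2543
P₀ = 0.280292
Lq = P₀·a^c·ρ / (c!·(1−ρ)²) = 0.280292·3.32048·0.2543/(120·0.55614)
= 0.003546

Final: 0.003546


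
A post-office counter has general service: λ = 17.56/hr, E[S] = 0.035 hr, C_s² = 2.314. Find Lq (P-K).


ρ = λ·E[S] = 17.56·0.035 = 0.6146
Lq = ρ²(1+C_s²)/(2(1−ρ)) = 0.3777·(1+2.314)/(2·0.3854)
= 0.3777·3.3140/0.7708 = 1.62404

Final: 1.62404


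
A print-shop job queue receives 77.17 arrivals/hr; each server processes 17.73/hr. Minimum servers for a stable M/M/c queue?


Stability requires cμ > λ ⇔ c > λ/μ.
λ/μ = 77.17/17.73 = 4.3525
Minimum integer c = ⌊4.3525⌋ + 1 = 5
Check: 5·17.73 = 88.65 > 77.17, while 4·17.73 = 70.92 ≤ 77.17

Final: 5 servers


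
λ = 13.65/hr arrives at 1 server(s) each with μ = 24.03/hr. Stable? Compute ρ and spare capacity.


Total capacity cμ = 1·24.03 = 24.03/hr
ρ = λ/(cμ) = 13.65/24.03 = 0.5680
Stable ⇔ ρ < 1: YES
Spare capacity = cμ − λ = 24.03 − 13.65 = 10.38/hr

Final: ρ = 0.5680; stable; margin = 10.38/hr


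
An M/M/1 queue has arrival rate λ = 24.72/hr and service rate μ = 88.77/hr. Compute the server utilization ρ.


ρ = λ/μ = 24.72/88.77 = 0.2785

Final: 0.2785


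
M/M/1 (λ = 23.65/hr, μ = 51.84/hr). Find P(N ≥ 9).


ρ = 23.65/51.84 = 0.4562
P(N ≥ n) = ρ^n = 0.4562^9 = 0.0008560

Final: 0.0008560


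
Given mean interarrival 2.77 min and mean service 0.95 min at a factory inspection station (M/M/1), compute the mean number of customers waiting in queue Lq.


λ = 60/2.77 = 21.6606 /hr
μ = 60/0.95 = 63.1579 /hr
ρ = λ/μ = 21.6606/63.1579 = 0.3430
Lq = ρ²/(1−ρ) = 0.1176/0.6570 = 0.1790

Final: 0.1790


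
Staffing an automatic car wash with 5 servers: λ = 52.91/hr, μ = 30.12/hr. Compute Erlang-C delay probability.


a = λ/μ = 1.7566; ρ = a/5 = 0.3513
P₀ = 0.171981 (from M/M/c formula)
C(c,a) = [a^c/(c!(1−ρ))]·P₀ = [16.72684/(120·0.6487)]·0.171981
= 0.21489·0.171981 = 0.036956

Final: 0.036956


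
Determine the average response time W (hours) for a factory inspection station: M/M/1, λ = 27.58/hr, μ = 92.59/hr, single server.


W = 1/(μ−λ) = 1/(92.59 − 27.58) = 1/65.01 = 0.01538 hr

Final: 0.01538 hr


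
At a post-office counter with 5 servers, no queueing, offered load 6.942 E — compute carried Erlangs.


B(5,6.942) = 0.421278 (Erlang-B)
Carried load = a(1 − B) = 6.942·(1 − 0.421278) = 6.942·0.578722 = 4.0175 E

Final: 4.0175 Erlangs


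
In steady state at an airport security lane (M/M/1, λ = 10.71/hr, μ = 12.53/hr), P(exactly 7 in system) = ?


ρ = 10.71/12.53 = 0.8547
P_n = (1−ρ)·ρ^n = (1 − 0.8547)·0.8547^7 = 0.1453·0.333326 = 0.048416

Final: 0.048416


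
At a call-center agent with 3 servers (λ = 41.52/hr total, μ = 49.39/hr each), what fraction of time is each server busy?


ρ = λ/(cμ) = 41.52/(3·49.39) = 41.52/148.17 = 0.2802

Final: 0.2802


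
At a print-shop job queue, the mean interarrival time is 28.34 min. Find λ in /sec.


λ = 1/(interarrival time) in consistent units.
1 second = 0.0166667 min, so λ = 0.0166667/28.34 = 0.0005881 per second

Final: 0.0005881 /sec
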